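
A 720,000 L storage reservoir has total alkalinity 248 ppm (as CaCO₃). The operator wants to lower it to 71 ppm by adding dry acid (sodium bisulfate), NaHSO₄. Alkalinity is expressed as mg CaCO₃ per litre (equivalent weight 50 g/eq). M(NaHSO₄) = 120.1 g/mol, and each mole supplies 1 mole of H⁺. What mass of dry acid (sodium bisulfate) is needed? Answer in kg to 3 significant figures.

306 kg

Alkalinity to neutralize: (248 − 71) = 177 mg/L as CaCO₃ × 720,000 L = 127,400 g as CaCO₃.
Equivalents of H⁺ required: 127,400 ÷ 50 g/eq = 2549 eq = 2549 mol NaHSO₄.
Mass of NaHSO₄: 2549 × 120.1 = 306,100 g.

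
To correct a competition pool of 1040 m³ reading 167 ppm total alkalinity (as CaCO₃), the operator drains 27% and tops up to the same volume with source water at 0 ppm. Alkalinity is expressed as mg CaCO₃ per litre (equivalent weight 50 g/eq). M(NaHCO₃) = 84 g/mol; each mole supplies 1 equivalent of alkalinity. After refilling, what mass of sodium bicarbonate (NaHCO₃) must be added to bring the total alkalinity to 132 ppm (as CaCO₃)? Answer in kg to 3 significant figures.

Volume: 1040 m³ = 1,040,000 L.
After draining 27% and refilling: 167 × 0.73 + 0 × 0.27 = 121.91 ppm.
Deficit to target: 132 − 121.91 = 10.09 mg/L.
As CaCO₃: 10.09 mg/L × 1,040,000 L = 10,490 g; ÷ 50 g/eq ÷ 1 = 209.9 mol NaHCO₃.
Mass: 209.9 × 84 = 17,630 g.

17.6 kg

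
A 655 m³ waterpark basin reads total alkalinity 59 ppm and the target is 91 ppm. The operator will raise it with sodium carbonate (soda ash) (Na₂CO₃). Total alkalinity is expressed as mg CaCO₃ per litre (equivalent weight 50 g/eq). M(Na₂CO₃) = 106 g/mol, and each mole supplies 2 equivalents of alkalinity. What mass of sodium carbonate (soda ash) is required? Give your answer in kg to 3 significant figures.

22.2 kg

Volume: 655 m³ = 655,000 L.
Alkalinity to add: (91 − 59) = 32 mg/L as CaCO₃ × 655,000 L = 20,960 g as CaCO₃.
Equivalents: 20,960 g ÷ 50 g/eq = 419.2 eq.
Each mole of Na₂CO₃ supplies 2 eq, so 419.2 / 2 = 209.6 mol.
Mass: 209.6 mol × 106 g/mol = 22,220 g.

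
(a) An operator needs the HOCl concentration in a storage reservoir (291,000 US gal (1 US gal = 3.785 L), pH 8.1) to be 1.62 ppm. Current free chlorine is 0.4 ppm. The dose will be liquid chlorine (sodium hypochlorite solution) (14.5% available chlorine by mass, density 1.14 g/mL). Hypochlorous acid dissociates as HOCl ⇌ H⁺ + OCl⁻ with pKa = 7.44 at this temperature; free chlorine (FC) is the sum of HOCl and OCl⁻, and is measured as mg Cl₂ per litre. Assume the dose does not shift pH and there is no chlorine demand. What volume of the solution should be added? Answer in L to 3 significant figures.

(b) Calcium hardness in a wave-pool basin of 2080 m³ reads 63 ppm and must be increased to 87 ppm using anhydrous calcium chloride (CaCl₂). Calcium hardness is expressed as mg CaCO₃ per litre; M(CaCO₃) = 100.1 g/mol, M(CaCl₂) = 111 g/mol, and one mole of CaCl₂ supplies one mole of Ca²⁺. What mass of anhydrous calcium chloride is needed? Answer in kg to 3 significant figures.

(a) Volume: 291,000 US gal × 3.785 L/gal = 1,101,435 L.
(a) [OCl⁻]/[HOCl] = 10^(pH − pKa) = 10^(8.1 − 7.44) = 4.571; fraction as HOCl = 1/(1 + 4.571) = 0.1795.
(a) Free chlorine required for 1.62 ppm HOCl: 1.62 / 0.1795 = 9.025 ppm.
(a) FC to add: 9.025 − 0.4 = 8.625 mg/L as Cl₂.
(a) Cl₂ equivalent: 8.625 mg/L × 1,101,435 L = 9500 g.
(a) Product at 14.5% available Cl: 9500 / 0.145 = 65,520 g.
(a) Volume: 65,520 g ÷ 1.14 g/mL = 57,470 mL.

(b) Volume: 2080 m³ = 2,080,000 L.
(b) Hardness to add: (87 − 63) = 24 mg/L as CaCO₃ × 2,080,000 L = 49,920 g as CaCO₃.
(b) Moles of Ca²⁺ (1 mol Ca²⁺ ≡ 1 mol CaCO₃): 49,920 / 100.1 g/mol = 498.7 mol.
(b) Mass of CaCl₂: 498.7 × 111 = 55,360 g.

(a) 57.5 L; (b) 55.4 kg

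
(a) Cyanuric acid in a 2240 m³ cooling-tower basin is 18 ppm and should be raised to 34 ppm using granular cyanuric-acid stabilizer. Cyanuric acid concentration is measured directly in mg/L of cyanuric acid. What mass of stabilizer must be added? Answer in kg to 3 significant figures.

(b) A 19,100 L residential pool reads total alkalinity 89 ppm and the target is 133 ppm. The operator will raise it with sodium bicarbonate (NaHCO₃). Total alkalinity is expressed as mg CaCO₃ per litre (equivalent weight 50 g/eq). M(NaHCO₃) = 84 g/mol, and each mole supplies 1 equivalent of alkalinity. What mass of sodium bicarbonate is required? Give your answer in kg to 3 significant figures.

(a) 35.8 kg; (b) 1.41 kg

(a) Volume: 2240 m³ = 2,240,000 L.
(a) CYA to add: (34 − 18) = 16 mg/L × 2,240,000 L = 35,840 g cyanuric acid.

(b) Alkalinity to add: (133 − 89) = 44 mg/L as CaCO₃ × 19,100 L = 840.4 g as CaCO₃.
(b) Equivalents: 840.4 g ÷ 50 g/eq = 16.81 eq.
(b) NaHCO₃ supplies 1 eq per mole → 16.81 mol.
(b) Mass: 16.81 mol × 84 g/mol = 1412 g.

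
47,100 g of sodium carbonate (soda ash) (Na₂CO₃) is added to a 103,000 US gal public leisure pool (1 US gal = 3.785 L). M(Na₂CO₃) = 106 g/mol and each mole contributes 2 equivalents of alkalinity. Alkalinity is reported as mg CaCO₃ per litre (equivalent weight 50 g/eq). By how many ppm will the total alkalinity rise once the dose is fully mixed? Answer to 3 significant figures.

114 ppm

Volume: 103,000 US gal × 3.785 L/gal = 389,855 L.
Moles of Na₂CO₃: 47,100 g ÷ 106 g/mol = 444.3 mol → 888.7 eq of alkalinity.
As CaCO₃: 888.7 eq × 50 g/eq = 44,430 g.
Rise: 44,430 g / 389,855 L × 1000 = 114 mg/L.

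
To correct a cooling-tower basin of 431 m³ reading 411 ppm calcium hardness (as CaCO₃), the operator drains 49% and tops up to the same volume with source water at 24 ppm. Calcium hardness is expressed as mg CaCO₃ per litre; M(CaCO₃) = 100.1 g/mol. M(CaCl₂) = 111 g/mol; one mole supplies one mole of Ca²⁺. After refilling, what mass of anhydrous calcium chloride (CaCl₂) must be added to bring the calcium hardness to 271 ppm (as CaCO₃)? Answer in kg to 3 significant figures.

Volume: 431 m³ = 431,000 L.
After draining 49% and refilling: 411 × 0.51 + 24 × 0.49 = 221.37 ppm.
Deficit to target: 271 − 221.37 = 49.63 mg/L.
As CaCO₃: 49.63 mg/L × 431,000 L = 21,390 g; ÷ 100.1 = 213.7 mol Ca²⁺.
Mass: 213.7 × 111 = 23,720 g.

23.7 kg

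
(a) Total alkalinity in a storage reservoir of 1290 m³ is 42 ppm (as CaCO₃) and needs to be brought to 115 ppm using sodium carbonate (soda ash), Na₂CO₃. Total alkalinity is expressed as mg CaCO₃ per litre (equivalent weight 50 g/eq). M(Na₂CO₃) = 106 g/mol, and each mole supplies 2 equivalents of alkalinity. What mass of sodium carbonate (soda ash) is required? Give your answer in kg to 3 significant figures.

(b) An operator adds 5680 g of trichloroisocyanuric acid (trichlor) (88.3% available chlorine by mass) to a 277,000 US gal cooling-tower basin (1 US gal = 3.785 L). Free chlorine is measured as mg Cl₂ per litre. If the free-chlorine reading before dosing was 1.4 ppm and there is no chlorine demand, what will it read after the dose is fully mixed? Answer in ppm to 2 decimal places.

(a) 99.8 kg; (b) 6.18 ppm

(a) Volume: 1290 m³ = 1,290,000 L.
(a) Alkalinity to add: (115 − 42) = 73 mg/L as CaCO₃ × 1,290,000 L = 94,170 g as CaCO₃.
(a) Equivalents: 94,170 g ÷ 50 g/eq = 1883 eq.
(a) Each mole of Na₂CO₃ supplies 2 eq, so 1883 / 2 = 941.7 mol.
(a) Mass: 941.7 mol × 106 g/mol = 99,820 g.

(b) Volume: 277,000 US gal × 3.785 L/gal = 1,048,445 L.
(b) Available chlorine delivered: 5680 g × 0.883 = 5015 g as Cl₂.
(b) Concentration rise: 5015 g / 1,048,445 L = 4.784 mg/L = 4.78 ppm.
(b) Final FC: 1.4 + 4.78 = 6.18 ppm.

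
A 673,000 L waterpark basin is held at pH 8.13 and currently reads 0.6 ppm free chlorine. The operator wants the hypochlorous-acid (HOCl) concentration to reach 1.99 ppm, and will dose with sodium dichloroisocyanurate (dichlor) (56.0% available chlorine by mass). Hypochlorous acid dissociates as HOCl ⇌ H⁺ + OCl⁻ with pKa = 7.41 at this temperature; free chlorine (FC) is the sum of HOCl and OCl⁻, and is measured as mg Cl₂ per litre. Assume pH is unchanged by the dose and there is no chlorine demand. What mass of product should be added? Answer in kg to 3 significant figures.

[OCl⁻]/[HOCl] = 10^(pH − pKa) = 10^(8.13 − 7.41) = 5.248; fraction as HOCl = 1/(1 + 5.248) = 0.16.
Free chlorine required for 1.99 ppm HOCl: 1.99 / 0.16 = 12.43 ppm.
FC to add: 12.43 − 0.6 = 11.83 mg/L as Cl₂.
Cl₂ equivalent: 11.83 mg/L × 673,000 L = 7964 g.
Product at 56.0% available Cl: 7964 / 0.56 = 14,220 g.

14.2 kg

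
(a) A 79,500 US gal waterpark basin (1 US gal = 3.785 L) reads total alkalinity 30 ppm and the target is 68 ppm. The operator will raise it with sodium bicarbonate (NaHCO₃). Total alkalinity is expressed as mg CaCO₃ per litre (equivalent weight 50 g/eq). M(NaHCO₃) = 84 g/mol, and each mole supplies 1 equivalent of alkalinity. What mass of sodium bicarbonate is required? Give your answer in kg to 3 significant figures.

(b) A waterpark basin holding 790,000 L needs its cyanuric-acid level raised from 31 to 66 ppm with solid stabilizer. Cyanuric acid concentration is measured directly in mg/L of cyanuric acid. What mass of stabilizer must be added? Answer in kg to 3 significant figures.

(a) 19.2 kg; (b) 27.6 kg

(a) Volume: 79,500 US gal × 3.785 L/gal = 300,908 L.
(a) Alkalinity to add: (68 − 30) = 38 mg/L as CaCO₃ × 300,908 L = 11,430 g as CaCO₃.
(a) Equivalents: 11,430 g ÷ 50 g/eq = 228.7 eq.
(a) NaHCO₃ supplies 1 eq per mole → 228.7 mol.
(a) Mass: 228.7 mol × 84 g/mol = 19,210 g.

(b) CYA to add: (66 − 31) = 35 mg/L × 790,000 L = 27,650 g cyanuric acid.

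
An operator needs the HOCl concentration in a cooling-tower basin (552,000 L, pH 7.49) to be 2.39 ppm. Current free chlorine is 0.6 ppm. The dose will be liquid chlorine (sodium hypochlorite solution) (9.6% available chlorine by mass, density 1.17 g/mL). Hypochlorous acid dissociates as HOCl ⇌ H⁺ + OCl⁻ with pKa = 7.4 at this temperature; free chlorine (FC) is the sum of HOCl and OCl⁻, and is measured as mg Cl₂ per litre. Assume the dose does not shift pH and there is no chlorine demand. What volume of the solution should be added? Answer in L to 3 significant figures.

23.2 L

[OCl⁻]/[HOCl] = 10^(pH − pKa) = 10^(7.49 − 7.4) = 1.23; fraction as HOCl = 1/(1 + 1.23) = 0.4484.
Free chlorine required for 2.39 ppm HOCl: 2.39 / 0.4484 = 5.33 ppm.
FC to add: 5.33 − 0.6 = 4.73 mg/L as Cl₂.
Cl₂ equivalent: 4.73 mg/L × 552,000 L = 2611 g.
Product at 9.6% available Cl: 2611 / 0.096 = 27,200 g.
Volume: 27,200 g ÷ 1.17 g/mL = 23,250 mL.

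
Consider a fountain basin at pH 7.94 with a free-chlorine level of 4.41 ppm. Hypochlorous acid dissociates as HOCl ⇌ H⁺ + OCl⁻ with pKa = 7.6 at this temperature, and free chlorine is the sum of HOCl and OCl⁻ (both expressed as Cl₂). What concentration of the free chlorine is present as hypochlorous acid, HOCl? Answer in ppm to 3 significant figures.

1.38 ppm

[OCl⁻]/[HOCl] = 10^(pH − pKa) = 10^(7.94 − 7.6) = 10^0.34 = 2.188.
Fraction as HOCl = 1 / (1 + 2.188) = 0.3137.
HOCl = 0.3137 × 4.41 ppm = 1.383 ppm.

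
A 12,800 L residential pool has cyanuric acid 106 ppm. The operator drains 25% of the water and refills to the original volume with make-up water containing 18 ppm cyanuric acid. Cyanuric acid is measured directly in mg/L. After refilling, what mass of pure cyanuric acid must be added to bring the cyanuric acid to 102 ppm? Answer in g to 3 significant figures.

After draining 25% and refilling: 106 × 0.75 + 18 × 0.25 = 84 ppm.
Deficit to target: 102 − 84 = 18 mg/L.
Mass: 18 mg/L × 12,800 L = 230.4 g cyanuric acid.

230 g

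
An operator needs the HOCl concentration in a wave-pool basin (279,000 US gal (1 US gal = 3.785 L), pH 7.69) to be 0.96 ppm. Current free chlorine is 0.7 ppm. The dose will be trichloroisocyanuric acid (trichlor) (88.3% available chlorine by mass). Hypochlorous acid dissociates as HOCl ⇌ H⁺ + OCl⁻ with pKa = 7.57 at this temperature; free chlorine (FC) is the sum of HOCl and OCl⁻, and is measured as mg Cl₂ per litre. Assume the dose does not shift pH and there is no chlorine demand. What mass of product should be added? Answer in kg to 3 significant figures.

Volume: 279,000 US gal × 3.785 L/gal = 1,056,015 L.
[OCl⁻]/[HOCl] = 10^(pH − pKa) = 10^(7.69 − 7.57) = 1.318; fraction as HOCl = 1/(1 + 1.318) = 0.4314.
Free chlorine required for 0.96 ppm HOCl: 0.96 / 0.4314 = 2.226 ppm.
FC to add: 2.226 − 0.7 = 1.526 mg/L as Cl₂.
Cl₂ equivalent: 1.526 mg/L × 1,056,015 L = 1611 g.
Product at 88.3% available Cl: 1611 / 0.883 = 1824 g.

1.82 kg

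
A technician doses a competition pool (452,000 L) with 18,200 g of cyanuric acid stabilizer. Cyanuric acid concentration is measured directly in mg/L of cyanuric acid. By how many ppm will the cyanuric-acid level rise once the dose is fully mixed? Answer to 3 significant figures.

Rise: 18,200 g / 452,000 L × 1000 = 40.27 mg/L.

40.3 ppm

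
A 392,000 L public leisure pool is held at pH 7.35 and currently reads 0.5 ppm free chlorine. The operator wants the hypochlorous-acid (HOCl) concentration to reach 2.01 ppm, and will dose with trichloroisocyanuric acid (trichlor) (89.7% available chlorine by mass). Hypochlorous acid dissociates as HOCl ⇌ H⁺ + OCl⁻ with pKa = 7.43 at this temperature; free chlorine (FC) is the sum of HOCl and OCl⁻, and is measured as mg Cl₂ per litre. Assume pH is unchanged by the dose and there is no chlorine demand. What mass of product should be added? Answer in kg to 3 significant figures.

1.39 kg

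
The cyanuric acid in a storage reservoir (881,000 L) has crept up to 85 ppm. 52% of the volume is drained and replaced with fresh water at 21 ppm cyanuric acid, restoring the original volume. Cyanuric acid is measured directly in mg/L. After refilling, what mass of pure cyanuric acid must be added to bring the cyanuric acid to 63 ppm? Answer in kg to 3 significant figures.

9.94 kg

After draining 52% and refilling: 85 × 0.48 + 21 × 0.52 = 51.72 ppm.
Deficit to target: 63 − 51.72 = 11.28 mg/L.
Mass: 11.28 mg/L × 881,000 L = 9938 g cyanuric acid.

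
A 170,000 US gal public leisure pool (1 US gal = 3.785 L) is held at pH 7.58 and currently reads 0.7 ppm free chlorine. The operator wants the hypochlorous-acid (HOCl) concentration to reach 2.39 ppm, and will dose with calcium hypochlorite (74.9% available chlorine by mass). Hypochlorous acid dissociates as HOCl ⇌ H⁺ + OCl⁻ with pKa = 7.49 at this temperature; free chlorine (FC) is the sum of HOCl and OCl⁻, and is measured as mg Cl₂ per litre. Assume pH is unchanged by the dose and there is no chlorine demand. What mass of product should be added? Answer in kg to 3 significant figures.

3.98 kg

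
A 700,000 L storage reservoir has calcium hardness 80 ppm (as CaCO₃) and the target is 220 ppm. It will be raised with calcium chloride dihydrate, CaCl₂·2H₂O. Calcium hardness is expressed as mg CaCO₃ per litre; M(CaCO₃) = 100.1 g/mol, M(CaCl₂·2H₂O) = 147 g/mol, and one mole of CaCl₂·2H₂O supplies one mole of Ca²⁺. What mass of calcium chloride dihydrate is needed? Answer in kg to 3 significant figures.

144 kg

Hardness to add: (220 − 80) = 140 mg/L as CaCO₃ × 700,000 L = 98,000 g as CaCO₃.
Moles of Ca²⁺ (1 mol Ca²⁺ ≡ 1 mol CaCO₃): 98,000 / 100.1 g/mol = 979 mol.
Mass of CaCl₂·2H₂O: 979 × 147 = 143,900 g.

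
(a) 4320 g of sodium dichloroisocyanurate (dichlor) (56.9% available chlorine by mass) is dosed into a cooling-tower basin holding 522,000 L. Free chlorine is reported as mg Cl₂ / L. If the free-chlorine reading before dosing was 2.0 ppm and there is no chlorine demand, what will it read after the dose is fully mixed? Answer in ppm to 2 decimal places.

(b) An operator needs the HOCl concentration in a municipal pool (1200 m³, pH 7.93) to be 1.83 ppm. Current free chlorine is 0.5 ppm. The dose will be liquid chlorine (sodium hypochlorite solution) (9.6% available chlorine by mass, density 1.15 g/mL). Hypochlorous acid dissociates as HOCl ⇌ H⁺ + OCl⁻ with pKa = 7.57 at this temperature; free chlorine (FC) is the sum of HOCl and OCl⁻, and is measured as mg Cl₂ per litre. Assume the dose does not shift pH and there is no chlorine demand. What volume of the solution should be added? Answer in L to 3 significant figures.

(a) 6.71 ppm; (b) 60.0 L

(a) Available chlorine delivered: 4320 g × 0.569 = 2458 g as Cl₂.
(a) Concentration rise: 2458 g / 522,000 L = 4.709 mg/L = 4.71 ppm.
(a) Final FC: 2.0 + 4.71 = 6.71 ppm.

(b) Volume: 1200 m³ = 1,200,000 L.
(b) [OCl⁻]/[HOCl] = 10^(pH − pKa) = 10^(7.93 − 7.57) = 2.291; fraction as HOCl = 1/(1 + 2.291) = 0.3039.
(b) Free chlorine required for 1.83 ppm HOCl: 1.83 / 0.3039 = 6.022 ppm.
(b) FC to add: 6.022 − 0.5 = 5.522 mg/L as Cl₂.
(b) Cl₂ equivalent: 5.522 mg/L × 1,200,000 L = 6627 g.
(b) Product at 9.6% available Cl: 6627 / 0.096 = 69,030 g.
(b) Volume: 69,030 g ÷ 1.15 g/mL = 60,020 mL.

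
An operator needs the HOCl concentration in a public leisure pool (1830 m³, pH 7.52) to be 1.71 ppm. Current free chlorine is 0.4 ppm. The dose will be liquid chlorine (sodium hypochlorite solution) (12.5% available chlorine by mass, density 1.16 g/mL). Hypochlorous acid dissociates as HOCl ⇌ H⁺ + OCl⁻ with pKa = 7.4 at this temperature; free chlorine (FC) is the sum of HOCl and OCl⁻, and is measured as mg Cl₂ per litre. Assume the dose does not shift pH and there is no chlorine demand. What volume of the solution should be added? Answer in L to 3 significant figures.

45.0 L

Volume: 1830 m³ = 1,830,000 L.
[OCl⁻]/[HOCl] = 10^(pH − pKa) = 10^(7.52 − 7.4) = 1.318; fraction as HOCl = 1/(1 + 1.318) = 0.4314.
Free chlorine required for 1.71 ppm HOCl: 1.71 / 0.4314 = 3.964 ppm.
FC to add: 3.964 − 0.4 = 3.564 mg/L as Cl₂.
Cl₂ equivalent: 3.564 mg/L × 1,830,000 L = 6523 g.
Product at 12.5% available Cl: 6523 / 0.125 = 52,180 g.
Volume: 52,180 g ÷ 1.16 g/mL = 44,980 mL.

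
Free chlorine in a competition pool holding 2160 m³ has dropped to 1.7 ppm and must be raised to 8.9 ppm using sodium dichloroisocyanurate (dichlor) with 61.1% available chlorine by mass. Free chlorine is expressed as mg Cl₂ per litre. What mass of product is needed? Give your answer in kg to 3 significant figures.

Volume: 2160 m³ = 2,160,000 L.
Chlorine deficit: 8.9 − 1.7 = 7.2 ppm = 7.2 mg/L as Cl₂.
Cl₂ equivalent needed: 7.2 mg/L × 2,160,000 L = 15,550,000 mg = 15,550 g.
Product at 61.1% available chlorine: 15,550 / 0.611 = 25,450 g.

25.5 kg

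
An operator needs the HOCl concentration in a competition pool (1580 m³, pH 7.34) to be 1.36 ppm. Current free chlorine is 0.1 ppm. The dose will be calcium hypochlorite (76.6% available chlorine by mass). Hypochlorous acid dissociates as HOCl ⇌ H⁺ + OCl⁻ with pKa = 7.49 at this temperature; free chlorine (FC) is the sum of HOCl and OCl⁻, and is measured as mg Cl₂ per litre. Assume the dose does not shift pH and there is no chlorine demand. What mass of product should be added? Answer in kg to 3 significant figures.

4.58 kg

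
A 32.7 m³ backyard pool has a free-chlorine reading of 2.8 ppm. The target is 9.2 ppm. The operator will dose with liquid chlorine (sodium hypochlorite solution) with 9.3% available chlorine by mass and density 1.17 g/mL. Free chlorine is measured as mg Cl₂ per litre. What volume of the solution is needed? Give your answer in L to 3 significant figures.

1.92 L

Volume: 32.7 m³ = 32,700 L.
Chlorine deficit: 9.2 − 2.8 = 6.4 ppm = 6.4 mg/L as Cl₂.
Cl₂ equivalent needed: 6.4 mg/L × 32,700 L = 209,300 mg = 209.3 g.
Product at 9.3% available chlorine: 209.3 / 0.093 = 2250 g.
Volume at density 1.17 g/mL: 2250 g ÷ 1.17 g/mL = 1923 mL.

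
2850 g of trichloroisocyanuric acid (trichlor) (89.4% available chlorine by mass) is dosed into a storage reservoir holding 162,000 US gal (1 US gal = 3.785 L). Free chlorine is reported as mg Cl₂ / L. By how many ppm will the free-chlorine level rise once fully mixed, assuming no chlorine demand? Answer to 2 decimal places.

Volume: 162,000 US gal × 3.785 L/gal = 613,170 L.
Available chlorine delivered: 2850 g × 0.894 = 2548 g as Cl₂.
Concentration rise: 2548 g / 613,170 L = 4.155 mg/L = 4.16 ppm.

4.16 ppm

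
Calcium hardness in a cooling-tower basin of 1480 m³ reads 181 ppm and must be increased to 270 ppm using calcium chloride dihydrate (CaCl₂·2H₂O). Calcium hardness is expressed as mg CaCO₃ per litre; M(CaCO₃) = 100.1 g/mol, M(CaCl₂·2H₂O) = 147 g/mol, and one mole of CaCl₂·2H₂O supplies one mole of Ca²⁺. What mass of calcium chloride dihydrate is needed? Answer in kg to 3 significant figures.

193 kg

Volume: 1480 m³ = 1,480,000 L.
Hardness to add: (270 − 181) = 89 mg/L as CaCO₃ × 1,480,000 L = 131,700 g as CaCO₃.
Moles of Ca²⁺ (1 mol Ca²⁺ ≡ 1 mol CaCO₃): 131,700 / 100.1 g/mol = 1316 mol.
Mass of CaCl₂·2H₂O: 1316 × 147 = 193,400 g.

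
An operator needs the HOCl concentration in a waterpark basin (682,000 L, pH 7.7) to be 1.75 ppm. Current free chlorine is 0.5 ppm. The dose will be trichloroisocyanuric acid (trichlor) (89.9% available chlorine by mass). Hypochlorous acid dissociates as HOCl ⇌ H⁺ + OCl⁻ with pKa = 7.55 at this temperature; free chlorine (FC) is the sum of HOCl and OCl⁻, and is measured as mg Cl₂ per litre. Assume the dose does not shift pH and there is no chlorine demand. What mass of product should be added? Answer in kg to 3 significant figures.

[OCl⁻]/[HOCl] = 10^(pH − pKa) = 10^(7.7 − 7.55) = 1.413; fraction as HOCl = 1/(1 + 1.413) = 0.4145.
Free chlorine required for 1.75 ppm HOCl: 1.75 / 0.4145 = 4.222 ppm.
FC to add: 4.222 − 0.5 = 3.722 mg/L as Cl₂.
Cl₂ equivalent: 3.722 mg/L × 682,000 L = 2538 g.
Product at 89.9% available Cl: 2538 / 0.899 = 2824 g.

2.82 kg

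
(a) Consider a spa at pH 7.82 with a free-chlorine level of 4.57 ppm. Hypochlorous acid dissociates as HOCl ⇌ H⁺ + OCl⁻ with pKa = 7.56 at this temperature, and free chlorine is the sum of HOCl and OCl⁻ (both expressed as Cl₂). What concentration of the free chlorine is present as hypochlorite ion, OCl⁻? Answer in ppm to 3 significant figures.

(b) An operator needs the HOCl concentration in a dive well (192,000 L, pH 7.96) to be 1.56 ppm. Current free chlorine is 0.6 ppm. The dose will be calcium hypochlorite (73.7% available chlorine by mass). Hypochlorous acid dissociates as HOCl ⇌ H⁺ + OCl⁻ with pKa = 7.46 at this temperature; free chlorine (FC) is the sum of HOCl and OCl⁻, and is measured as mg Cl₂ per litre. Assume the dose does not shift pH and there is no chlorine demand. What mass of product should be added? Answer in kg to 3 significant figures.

(a) 2.95 ppm; (b) 1.54 kg

(a) [OCl⁻]/[HOCl] = 10^(pH − pKa) = 10^(7.82 − 7.56) = 10^0.26 = 1.82.
(a) Fraction as HOCl = 1 / (1 + 1.82) = 0.3546.
(a) OCl⁻ = (1 − 0.3546) × 4.57 ppm = 2.949 ppm.

(b) [OCl⁻]/[HOCl] = 10^(pH − pKa) = 10^(7.96 − 7.46) = 3.162; fraction as HOCl = 1/(1 + 3.162) = 0.2403.
(b) Free chlorine required for 1.56 ppm HOCl: 1.56 / 0.2403 = 6.493 ppm.
(b) FC to add: 6.493 − 0.6 = 5.893 mg/L as Cl₂.
(b) Cl₂ equivalent: 5.893 mg/L × 192,000 L = 1131 g.
(b) Product at 73.7% available Cl: 1131 / 0.737 = 1535 g.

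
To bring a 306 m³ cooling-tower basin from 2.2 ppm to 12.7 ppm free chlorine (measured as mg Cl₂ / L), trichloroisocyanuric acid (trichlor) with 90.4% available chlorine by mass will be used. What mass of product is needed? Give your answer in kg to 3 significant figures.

3.55 kg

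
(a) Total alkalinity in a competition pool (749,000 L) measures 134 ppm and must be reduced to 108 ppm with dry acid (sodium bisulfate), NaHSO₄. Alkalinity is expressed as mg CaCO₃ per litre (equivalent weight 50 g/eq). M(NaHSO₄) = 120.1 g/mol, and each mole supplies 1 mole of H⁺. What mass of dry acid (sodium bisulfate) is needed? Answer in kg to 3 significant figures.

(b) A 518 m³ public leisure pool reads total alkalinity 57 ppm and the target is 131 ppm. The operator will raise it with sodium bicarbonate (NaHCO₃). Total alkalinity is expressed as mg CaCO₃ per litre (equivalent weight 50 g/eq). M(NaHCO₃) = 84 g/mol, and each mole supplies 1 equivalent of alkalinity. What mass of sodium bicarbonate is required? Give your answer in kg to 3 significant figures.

(a) Alkalinity to neutralize: (134 − 108) = 26 mg/L as CaCO₃ × 749,000 L = 19,470 g as CaCO₃.
(a) Equivalents of H⁺ required: 19,470 ÷ 50 g/eq = 389.5 eq = 389.5 mol NaHSO₄.
(a) Mass of NaHSO₄: 389.5 × 120.1 = 46,780 g.

(b) Volume: 518 m³ = 518,000 L.
(b) Alkalinity to add: (131 − 57) = 74 mg/L as CaCO₃ × 518,000 L = 38,330 g as CaCO₃.
(b) Equivalents: 38,330 g ÷ 50 g/eq = 766.6 eq.
(b) NaHCO₃ supplies 1 eq per mole → 766.6 mol.
(b) Mass: 766.6 mol × 84 g/mol = 64,400 g.

(a) 46.8 kg; (b) 64.4 kg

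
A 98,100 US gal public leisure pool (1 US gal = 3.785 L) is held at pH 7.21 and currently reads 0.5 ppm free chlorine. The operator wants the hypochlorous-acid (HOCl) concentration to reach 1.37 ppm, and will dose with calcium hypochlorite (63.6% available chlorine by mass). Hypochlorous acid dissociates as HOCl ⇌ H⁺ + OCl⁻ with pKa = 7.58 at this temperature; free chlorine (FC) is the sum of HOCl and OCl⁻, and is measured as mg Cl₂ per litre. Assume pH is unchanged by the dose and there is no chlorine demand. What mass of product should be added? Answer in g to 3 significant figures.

Volume: 98,100 US gal × 3.785 L/gal = 371,308 L.
[OCl⁻]/[HOCl] = 10^(pH − pKa) = 10^(7.21 − 7.58) = 0.4266; fraction as HOCl = 1/(1 + 0.4266) = 0.701.
Free chlorine required for 1.37 ppm HOCl: 1.37 / 0.701 = 1.954 ppm.
FC to add: 1.954 − 0.5 = 1.454 mg/L as Cl₂.
Cl₂ equivalent: 1.454 mg/L × 371,308 L = 540 g.
Product at 63.6% available Cl: 540 / 0.636 = 849.1 g.

849 g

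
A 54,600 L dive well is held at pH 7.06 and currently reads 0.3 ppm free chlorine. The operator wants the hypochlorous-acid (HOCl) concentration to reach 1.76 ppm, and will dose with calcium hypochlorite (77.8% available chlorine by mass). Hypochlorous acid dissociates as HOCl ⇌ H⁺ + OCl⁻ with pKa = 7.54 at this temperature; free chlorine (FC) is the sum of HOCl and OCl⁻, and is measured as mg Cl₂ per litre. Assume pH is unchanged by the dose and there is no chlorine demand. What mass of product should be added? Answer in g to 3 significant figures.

143 g

[OCl⁻]/[HOCl] = 10^(pH − pKa) = 10^(7.06 − 7.54) = 0.3311; fraction as HOCl = 1/(1 + 0.3311) = 0.7512.
Free chlorine required for 1.76 ppm HOCl: 1.76 / 0.7512 = 2.343 ppm.
FC to add: 2.343 − 0.3 = 2.043 mg/L as Cl₂.
Cl₂ equivalent: 2.043 mg/L × 54,600 L = 111.5 g.
Product at 77.8% available Cl: 111.5 / 0.778 = 143.4 g.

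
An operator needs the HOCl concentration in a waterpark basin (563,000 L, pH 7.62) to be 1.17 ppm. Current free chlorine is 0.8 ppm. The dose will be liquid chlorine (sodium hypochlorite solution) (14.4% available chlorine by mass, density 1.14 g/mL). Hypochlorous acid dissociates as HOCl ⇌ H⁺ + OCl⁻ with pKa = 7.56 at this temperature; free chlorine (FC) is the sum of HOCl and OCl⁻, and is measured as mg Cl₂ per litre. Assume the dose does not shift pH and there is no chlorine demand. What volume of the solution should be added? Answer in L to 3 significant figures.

[OCl⁻]/[HOCl] = 10^(pH − pKa) = 10^(7.62 − 7.56) = 1.148; fraction as HOCl = 1/(1 + 1.148) = 0.4655.
Free chlorine required for 1.17 ppm HOCl: 1.17 / 0.4655 = 2.513 ppm.
FC to add: 2.513 − 0.8 = 1.713 mg/L as Cl₂.
Cl₂ equivalent: 1.713 mg/L × 563,000 L = 964.6 g.
Product at 14.4% available Cl: 964.6 / 0.144 = 6699 g.
Volume: 6699 g ÷ 1.14 g/mL = 5876 mL.

5.88 L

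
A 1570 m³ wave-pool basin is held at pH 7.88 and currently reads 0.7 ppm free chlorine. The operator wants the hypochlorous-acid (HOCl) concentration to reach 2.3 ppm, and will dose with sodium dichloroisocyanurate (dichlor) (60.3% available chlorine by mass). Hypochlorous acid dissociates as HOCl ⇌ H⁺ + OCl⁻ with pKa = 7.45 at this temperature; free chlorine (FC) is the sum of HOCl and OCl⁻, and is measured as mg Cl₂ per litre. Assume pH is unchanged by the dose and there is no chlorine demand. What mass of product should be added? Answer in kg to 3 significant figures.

20.3 kg

Volume: 1570 m³ = 1,570,000 L.
[OCl⁻]/[HOCl] = 10^(pH − pKa) = 10^(7.88 − 7.45) = 2.692; fraction as HOCl = 1/(1 + 2.692) = 0.2709.
Free chlorine required for 2.3 ppm HOCl: 2.3 / 0.2709 = 8.491 ppm.
FC to add: 8.491 − 0.7 = 7.791 mg/L as Cl₂.
Cl₂ equivalent: 7.791 mg/L × 1,570,000 L = 12,230 g.
Product at 60.3% available Cl: 12,230 / 0.603 = 20,280 g.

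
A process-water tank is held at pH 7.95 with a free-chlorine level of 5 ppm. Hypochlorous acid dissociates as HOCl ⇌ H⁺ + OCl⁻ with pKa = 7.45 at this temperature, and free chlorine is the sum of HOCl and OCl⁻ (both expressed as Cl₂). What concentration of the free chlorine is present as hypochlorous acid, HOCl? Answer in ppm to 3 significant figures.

[OCl⁻]/[HOCl] = 10^(pH − pKa) = 10^(7.95 − 7.45) = 10^0.50 = 3.162.
Fraction as HOCl = 1 / (1 + 3.162) = 0.2403.
HOCl = 0.2403 × 5 ppm = 1.201 ppm.

1.20 ppm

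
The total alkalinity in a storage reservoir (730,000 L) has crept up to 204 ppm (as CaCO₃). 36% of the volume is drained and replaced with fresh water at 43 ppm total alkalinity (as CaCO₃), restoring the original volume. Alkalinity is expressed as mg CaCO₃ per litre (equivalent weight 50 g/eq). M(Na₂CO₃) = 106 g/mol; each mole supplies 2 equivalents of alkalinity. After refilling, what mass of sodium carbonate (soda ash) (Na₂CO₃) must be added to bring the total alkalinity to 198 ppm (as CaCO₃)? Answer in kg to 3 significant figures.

After draining 36% and refilling: 204 × 0.64 + 43 × 0.36 = 146.04 ppm.
Deficit to target: 198 − 146.04 = 51.96 mg/L.
As CaCO₃: 51.96 mg/L × 730,000 L = 37,930 g; ÷ 50 g/eq ÷ 2 = 379.3 mol Na₂CO₃.
Mass: 379.3 × 106 = 40,210 g.

40.2 kg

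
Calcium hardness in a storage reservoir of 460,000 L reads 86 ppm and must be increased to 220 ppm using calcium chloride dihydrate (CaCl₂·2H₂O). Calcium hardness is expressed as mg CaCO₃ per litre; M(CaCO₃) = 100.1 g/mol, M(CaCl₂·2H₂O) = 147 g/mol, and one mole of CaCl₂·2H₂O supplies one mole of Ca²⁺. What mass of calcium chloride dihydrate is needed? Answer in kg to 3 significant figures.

90.5 kg

Hardness to add: (220 − 86) = 134 mg/L as CaCO₃ × 460,000 L = 61,640 g as CaCO₃.
Moles of Ca²⁺ (1 mol Ca²⁺ ≡ 1 mol CaCO₃): 61,640 / 100.1 g/mol = 615.8 mol.
Mass of CaCl₂·2H₂O: 615.8 × 147 = 90,520 g.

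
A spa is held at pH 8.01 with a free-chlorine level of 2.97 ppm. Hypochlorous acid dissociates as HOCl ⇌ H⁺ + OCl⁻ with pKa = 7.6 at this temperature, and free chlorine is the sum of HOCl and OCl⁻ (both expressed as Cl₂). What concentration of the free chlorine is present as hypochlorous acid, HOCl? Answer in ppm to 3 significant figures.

0.832 ppm

[OCl⁻]/[HOCl] = 10^(pH − pKa) = 10^(8.01 − 7.6) = 10^0.41 = 2.57.
Fraction as HOCl = 1 / (1 + 2.57) = 0.2801.
HOCl = 0.2801 × 2.97 ppm = 0.8318 ppm.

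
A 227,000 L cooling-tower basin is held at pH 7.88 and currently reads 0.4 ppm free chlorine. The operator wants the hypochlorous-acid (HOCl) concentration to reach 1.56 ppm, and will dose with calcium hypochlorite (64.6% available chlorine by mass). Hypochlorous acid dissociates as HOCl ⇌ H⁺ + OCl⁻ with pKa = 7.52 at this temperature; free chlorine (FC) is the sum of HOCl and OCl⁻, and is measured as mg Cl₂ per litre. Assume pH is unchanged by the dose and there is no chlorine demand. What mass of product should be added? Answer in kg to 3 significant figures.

[OCl⁻]/[HOCl] = 10^(pH − pKa) = 10^(7.88 − 7.52) = 2.291; fraction as HOCl = 1/(1 + 2.291) = 0.3039.
Free chlorine required for 1.56 ppm HOCl: 1.56 / 0.3039 = 5.134 ppm.
FC to add: 5.134 − 0.4 = 4.734 mg/L as Cl₂.
Cl₂ equivalent: 4.734 mg/L × 227,000 L = 1075 g.
Product at 64.6% available Cl: 1075 / 0.646 = 1663 g.

1.66 kg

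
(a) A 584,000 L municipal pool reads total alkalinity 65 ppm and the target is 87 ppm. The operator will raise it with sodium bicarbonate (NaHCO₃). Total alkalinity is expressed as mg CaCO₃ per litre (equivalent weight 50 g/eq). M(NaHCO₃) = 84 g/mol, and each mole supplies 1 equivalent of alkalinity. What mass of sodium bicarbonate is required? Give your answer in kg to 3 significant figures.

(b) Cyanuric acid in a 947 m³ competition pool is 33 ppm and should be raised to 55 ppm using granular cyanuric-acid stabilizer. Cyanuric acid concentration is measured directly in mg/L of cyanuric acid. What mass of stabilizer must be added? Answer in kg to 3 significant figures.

(a) 21.6 kg; (b) 20.8 kg

(a) Alkalinity to add: (87 − 65) = 22 mg/L as CaCO₃ × 584,000 L = 12,850 g as CaCO₃.
(a) Equivalents: 12,850 g ÷ 50 g/eq = 257 eq.
(a) NaHCO₃ supplies 1 eq per mole → 257 mol.
(a) Mass: 257 mol × 84 g/mol = 21,580 g.

(b) Volume: 947 m³ = 947,000 L.
(b) CYA to add: (55 − 33) = 22 mg/L × 947,000 L = 20,830 g cyanuric acid.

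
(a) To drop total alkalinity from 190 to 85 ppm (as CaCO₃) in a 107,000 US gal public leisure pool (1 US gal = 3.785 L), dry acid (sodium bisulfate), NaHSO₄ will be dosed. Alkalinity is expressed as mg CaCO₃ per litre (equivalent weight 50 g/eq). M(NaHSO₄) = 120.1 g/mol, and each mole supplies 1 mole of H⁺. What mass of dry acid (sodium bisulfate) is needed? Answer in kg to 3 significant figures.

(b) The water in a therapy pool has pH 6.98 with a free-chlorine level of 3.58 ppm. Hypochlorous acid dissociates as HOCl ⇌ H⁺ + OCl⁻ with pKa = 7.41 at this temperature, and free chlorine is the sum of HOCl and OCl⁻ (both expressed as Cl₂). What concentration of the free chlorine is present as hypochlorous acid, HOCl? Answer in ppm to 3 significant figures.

(a) 102 kg; (b) 2.61 ppm

(a) Volume: 107,000 US gal × 3.785 L/gal = 404,995 L.
(a) Alkalinity to neutralize: (190 − 85) = 105 mg/L as CaCO₃ × 404,995 L = 42,520 g as CaCO₃.
(a) Equivalents of H⁺ required: 42,520 ÷ 50 g/eq = 850.5 eq = 850.5 mol NaHSO₄.
(a) Mass of NaHSO₄: 850.5 × 120.1 = 102,100 g.

(b) [OCl⁻]/[HOCl] = 10^(pH − pKa) = 10^(6.98 − 7.41) = 10^-0.43 = 0.3715.
(b) Fraction as HOCl = 1 / (1 + 0.3715) = 0.7291.
(b) HOCl = 0.7291 × 3.58 ppm = 2.61 ppm.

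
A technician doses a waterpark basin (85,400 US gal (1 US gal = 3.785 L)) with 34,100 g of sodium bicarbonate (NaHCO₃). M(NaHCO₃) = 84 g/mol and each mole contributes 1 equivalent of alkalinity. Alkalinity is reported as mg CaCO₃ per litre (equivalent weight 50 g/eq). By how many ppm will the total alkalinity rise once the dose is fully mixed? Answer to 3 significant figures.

Volume: 85,400 US gal × 3.785 L/gal = 323,239 L.
Moles of NaHCO₃: 34,100 g ÷ 84 g/mol = 406 mol → 406 eq of alkalinity.
As CaCO₃: 406 eq × 50 g/eq = 20,300 g.
Rise: 20,300 g / 323,239 L × 1000 = 62.79 mg/L.

62.8 ppm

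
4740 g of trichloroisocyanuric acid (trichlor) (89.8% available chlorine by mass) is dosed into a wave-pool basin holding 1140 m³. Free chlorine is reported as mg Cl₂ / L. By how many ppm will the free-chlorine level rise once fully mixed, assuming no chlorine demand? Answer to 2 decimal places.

3.73 ppm

Volume: 1140 m³ = 1,140,000 L.
Available chlorine delivered: 4740 g × 0.898 = 4257 g as Cl₂.
Concentration rise: 4257 g / 1,140,000 L = 3.734 mg/L = 3.73 ppm.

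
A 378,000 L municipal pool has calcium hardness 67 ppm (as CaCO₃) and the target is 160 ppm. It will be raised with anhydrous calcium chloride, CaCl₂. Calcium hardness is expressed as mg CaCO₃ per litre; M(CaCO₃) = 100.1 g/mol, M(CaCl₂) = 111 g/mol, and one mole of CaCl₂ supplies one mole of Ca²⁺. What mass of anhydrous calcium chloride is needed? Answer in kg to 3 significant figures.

39.0 kg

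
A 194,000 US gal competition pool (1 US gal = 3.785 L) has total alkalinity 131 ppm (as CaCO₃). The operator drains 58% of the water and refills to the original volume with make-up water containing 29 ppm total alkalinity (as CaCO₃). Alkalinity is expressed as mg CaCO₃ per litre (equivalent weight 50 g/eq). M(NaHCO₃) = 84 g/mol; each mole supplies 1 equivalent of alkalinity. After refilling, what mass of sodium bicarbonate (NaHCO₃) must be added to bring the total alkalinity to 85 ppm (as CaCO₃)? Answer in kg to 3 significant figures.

16.2 kg

Volume: 194,000 US gal × 3.785 L/gal = 734,290 L.
After draining 58% and refilling: 131 × 0.42 + 29 × 0.58 = 71.84 ppm.
Deficit to target: 85 − 71.84 = 13.16 mg/L.
As CaCO₃: 13.16 mg/L × 734,290 L = 9663 g; ÷ 50 g/eq ÷ 1 = 193.3 mol NaHCO₃.
Mass: 193.3 × 84 = 16,230 g.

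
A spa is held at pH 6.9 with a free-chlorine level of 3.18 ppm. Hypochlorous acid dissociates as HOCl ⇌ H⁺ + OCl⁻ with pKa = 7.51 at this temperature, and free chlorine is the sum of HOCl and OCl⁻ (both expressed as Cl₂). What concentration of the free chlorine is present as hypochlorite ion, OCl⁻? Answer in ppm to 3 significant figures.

0.627 ppm

[OCl⁻]/[HOCl] = 10^(pH − pKa) = 10^(6.9 − 7.51) = 10^-0.61 = 0.2455.
Fraction as HOCl = 1 / (1 + 0.2455) = 0.8029.
OCl⁻ = (1 − 0.8029) × 3.18 ppm = 0.6267 ppm.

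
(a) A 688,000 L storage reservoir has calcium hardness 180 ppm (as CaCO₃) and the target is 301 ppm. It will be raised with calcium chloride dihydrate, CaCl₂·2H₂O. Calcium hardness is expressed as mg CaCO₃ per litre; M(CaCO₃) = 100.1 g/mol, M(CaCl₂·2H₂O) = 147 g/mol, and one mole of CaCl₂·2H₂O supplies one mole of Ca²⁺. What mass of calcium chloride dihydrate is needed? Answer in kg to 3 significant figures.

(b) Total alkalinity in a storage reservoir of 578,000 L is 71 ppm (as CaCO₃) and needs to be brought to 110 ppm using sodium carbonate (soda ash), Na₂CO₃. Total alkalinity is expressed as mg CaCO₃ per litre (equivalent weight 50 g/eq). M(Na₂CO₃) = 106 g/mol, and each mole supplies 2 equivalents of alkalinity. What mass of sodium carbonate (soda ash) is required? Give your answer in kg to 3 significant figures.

(a) Hardness to add: (301 − 180) = 121 mg/L as CaCO₃ × 688,000 L = 83,250 g as CaCO₃.
(a) Moles of Ca²⁺ (1 mol Ca²⁺ ≡ 1 mol CaCO₃): 83,250 / 100.1 g/mol = 831.6 mol.
(a) Mass of CaCl₂·2H₂O: 831.6 × 147 = 122,300 g.

(b) Alkalinity to add: (110 − 71) = 39 mg/L as CaCO₃ × 578,000 L = 22,540 g as CaCO₃.
(b) Equivalents: 22,540 g ÷ 50 g/eq = 450.8 eq.
(b) Each mole of Na₂CO₃ supplies 2 eq, so 450.8 / 2 = 225.4 mol.
(b) Mass: 225.4 mol × 106 g/mol = 23,890 g.

(a) 122 kg; (b) 23.9 kg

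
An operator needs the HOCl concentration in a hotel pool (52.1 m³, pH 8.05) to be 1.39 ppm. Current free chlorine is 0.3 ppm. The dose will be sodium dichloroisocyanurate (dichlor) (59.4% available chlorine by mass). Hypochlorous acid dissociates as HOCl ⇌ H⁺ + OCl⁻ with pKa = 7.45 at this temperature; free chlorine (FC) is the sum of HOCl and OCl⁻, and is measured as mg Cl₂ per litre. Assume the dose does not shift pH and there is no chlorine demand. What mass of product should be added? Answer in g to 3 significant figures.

Volume: 52.1 m³ = 52,100 L.
[OCl⁻]/[HOCl] = 10^(pH − pKa) = 10^(8.05 − 7.45) = 3.981; fraction as HOCl = 1/(1 + 3.981) = 0.2008.
Free chlorine required for 1.39 ppm HOCl: 1.39 / 0.2008 = 6.924 ppm.
FC to add: 6.924 − 0.3 = 6.624 mg/L as Cl₂.
Cl₂ equivalent: 6.624 mg/L × 52,100 L = 345.1 g.
Product at 59.4% available Cl: 345.1 / 0.594 = 581 g.

581 g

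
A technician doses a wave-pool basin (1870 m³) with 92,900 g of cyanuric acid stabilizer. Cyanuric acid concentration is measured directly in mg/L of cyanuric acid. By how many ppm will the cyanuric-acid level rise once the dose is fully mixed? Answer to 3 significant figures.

49.7 ppm

Volume: 1870 m³ = 1,870,000 L.
Rise: 92,900 g / 1,870,000 L × 1000 = 49.68 mg/L.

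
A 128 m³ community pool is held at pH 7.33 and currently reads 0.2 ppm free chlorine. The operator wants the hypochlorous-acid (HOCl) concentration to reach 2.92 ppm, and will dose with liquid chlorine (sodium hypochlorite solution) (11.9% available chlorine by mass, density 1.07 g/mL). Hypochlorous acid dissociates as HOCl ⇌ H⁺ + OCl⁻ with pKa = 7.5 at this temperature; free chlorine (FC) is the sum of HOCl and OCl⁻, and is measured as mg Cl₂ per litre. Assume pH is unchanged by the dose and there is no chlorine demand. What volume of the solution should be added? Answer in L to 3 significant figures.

4.72 L

Volume: 128 m³ = 128,000 L.
[OCl⁻]/[HOCl] = 10^(pH − pKa) = 10^(7.33 − 7.5) = 0.6761; fraction as HOCl = 1/(1 + 0.6761) = 0.5966.
Free chlorine required for 2.92 ppm HOCl: 2.92 / 0.5966 = 4.894 ppm.
FC to add: 4.894 − 0.2 = 4.694 mg/L as Cl₂.
Cl₂ equivalent: 4.694 mg/L × 128,000 L = 600.9 g.
Product at 11.9% available Cl: 600.9 / 0.119 = 5049 g.
Volume: 5049 g ÷ 1.07 g/mL = 4719 mL.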